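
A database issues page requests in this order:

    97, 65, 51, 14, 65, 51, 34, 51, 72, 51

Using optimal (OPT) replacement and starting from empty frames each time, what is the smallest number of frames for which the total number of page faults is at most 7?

f=1: 10 faults
f=2: 7 faults
f=3: 6 faults
f=4: 6 faults
f=5: 6 faults
f=6: 6 faults
Smallest f with faults ≤ 7 is 2.

2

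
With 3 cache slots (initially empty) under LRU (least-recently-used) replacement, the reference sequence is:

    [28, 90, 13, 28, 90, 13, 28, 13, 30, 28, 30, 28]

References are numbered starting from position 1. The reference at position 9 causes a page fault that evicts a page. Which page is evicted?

pos 1: 28 → miss, frames (28)
pos 2: 90 → miss, frames (28 90)
pos 3: 13 → miss, frames (28 90 13)
pos 4: 28 → hit
pos 5: 90 → hit
pos 6: 13 → hit
pos 7: 28 → hit
pos 8: 13 → hit
pos 9: 30 → miss, evict 90, frames (28 13 30)
At position 9, page 90 is evicted.

90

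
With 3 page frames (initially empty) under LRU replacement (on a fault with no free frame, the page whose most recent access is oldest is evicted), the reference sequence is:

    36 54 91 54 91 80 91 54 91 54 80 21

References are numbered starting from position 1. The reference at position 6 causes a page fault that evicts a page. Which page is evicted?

pos 1: 36 -> miss, frames [36]
pos 2: 54 -> miss, frames [36, 54]
pos 3: 91 -> miss, frames [36, 54, 91]
pos 4: 54 -> hit
pos 5: 91 -> hit
pos 6: 80 -> miss, evict 36, frames [54, 91, 80]
At position 6, page 36 is evicted.

36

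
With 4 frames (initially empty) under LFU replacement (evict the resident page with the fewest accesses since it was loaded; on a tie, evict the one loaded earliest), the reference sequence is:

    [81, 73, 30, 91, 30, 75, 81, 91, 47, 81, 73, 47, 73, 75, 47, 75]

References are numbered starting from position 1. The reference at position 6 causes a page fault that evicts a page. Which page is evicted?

pos 1: 81 -> fault, frames {81}
pos 2: 73 -> fault, frames {81,73}
pos 3: 30 -> fault, frames {81,73,30}
pos 4: 91 -> fault, frames {81,73,30,91}
pos 5: 30 -> hit
pos 6: 75 -> fault, evict 81, frames {73,30,91,75}
At position 6, page 81 is evicted.

81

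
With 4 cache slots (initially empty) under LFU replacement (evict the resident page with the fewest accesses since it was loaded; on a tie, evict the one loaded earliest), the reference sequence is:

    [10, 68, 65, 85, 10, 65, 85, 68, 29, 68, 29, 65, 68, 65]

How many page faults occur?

5

10 -> fault, frames (10)
68 -> fault, frames (10 68)
65 -> fault, frames (10 68 65)
85 -> fault, frames (10 68 65 85)
10 -> hit
65 -> hit
85 -> hit
68 -> hit
29 -> fault, evict 10, frames (68 65 85 29)
68 -> hit
29 -> hit
65 -> hit
68 -> hit
65 -> hit
Page faults: 5.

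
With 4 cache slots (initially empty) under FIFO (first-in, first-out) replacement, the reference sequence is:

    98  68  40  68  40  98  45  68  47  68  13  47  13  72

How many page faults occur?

98: fault, frames (98)
68: fault, frames (98 68)
40: fault, frames (98 68 40)
68: hit
40: hit
98: hit
45: fault, frames (98 68 40 45)
68: hit
47: fault, evict 98, frames (68 40 45 47)
68: hit
13: fault, evict 68, frames (40 45 47 13)
47: hit
13: hit
72: fault, evict 40, frames (45 47 13 72)
Page faults: 7.

7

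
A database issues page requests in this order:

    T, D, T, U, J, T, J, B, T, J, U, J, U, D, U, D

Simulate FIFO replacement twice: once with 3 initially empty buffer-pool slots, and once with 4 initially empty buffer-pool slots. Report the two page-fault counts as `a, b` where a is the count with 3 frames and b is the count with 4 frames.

9, 8

3 frames: F F . F F F . F . . F F . F . . → 9 faults.
4 frames: F F . F F . . F F . . . . F F . → 8 faults.
8 < 9: adding a frame reduced faults, as is typical.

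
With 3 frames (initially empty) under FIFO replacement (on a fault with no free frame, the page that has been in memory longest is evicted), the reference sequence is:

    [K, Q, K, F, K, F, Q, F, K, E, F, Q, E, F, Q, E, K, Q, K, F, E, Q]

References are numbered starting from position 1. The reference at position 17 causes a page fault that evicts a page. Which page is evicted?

pos 1: K -> fault, frames [K]
pos 2: Q -> fault, frames [K, Q]
pos 3: K -> hit
pos 4: F -> fault, frames [K, Q, F]
pos 5: K -> hit
pos 6: F -> hit
pos 7: Q -> hit
pos 8: F -> hit
pos 9: K -> hit
pos 10: E -> fault, evict K, frames [Q, F, E]
pos 11: F -> hit
pos 12: Q -> hit
pos 13: E -> hit
pos 14: F -> hit
pos 15: Q -> hit
pos 16: E -> hit
pos 17: K -> fault, evict Q, frames [F, E, K]
At position 17, page Q is evicted.

Q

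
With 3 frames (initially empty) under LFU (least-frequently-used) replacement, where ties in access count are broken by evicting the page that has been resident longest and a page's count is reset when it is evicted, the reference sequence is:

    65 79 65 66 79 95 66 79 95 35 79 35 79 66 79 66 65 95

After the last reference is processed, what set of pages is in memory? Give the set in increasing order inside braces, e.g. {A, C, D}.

{66, 79, 95}

65 -> miss, frames (65)
79 -> miss, frames (65 79)
65 -> hit
66 -> miss, frames (65 79 66)
79 -> hit
95 -> miss, evict 66, frames (65 79 95)
66 -> miss, evict 95, frames (65 79 66)
79 -> hit
95 -> miss, evict 66, frames (65 79 95)
35 -> miss, evict 95, frames (65 79 35)
79 -> hit
35 -> hit
79 -> hit
66 -> miss, evict 65, frames (79 35 66)
79 -> hit
66 -> hit
65 -> miss, evict 35, frames (79 66 65)
95 -> miss, evict 65, frames (79 66 95)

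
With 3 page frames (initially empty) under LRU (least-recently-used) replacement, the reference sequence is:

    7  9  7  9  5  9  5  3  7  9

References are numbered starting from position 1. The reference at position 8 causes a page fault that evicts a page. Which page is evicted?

7

pos 1: 7 → fault, frames [7]
pos 2: 9 → fault, frames [7, 9]
pos 3: 7 → hit
pos 4: 9 → hit
pos 5: 5 → fault, frames [7, 9, 5]
pos 6: 9 → hit
pos 7: 5 → hit
pos 8: 3 → fault, evict 7, frames [9, 5, 3]
At position 8, page 7 is evicted.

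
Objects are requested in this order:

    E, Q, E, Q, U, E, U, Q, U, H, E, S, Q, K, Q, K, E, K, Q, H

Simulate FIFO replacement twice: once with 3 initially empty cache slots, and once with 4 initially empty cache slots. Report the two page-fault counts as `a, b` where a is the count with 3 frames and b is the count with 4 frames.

3 frames: F F . . F . . . . F F F F F . . F . . F → 10 faults.
4 frames: F F . . F . . . . F . F . F F . F . . F → 9 faults.
9 < 10: adding a frame reduced faults, as is typical.

10, 9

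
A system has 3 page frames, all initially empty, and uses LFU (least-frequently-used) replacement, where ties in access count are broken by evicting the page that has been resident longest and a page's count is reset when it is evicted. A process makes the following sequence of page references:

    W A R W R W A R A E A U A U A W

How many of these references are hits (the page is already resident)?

W: fault, frames {W}
A: fault, frames {W,A}
R: fault, frames {W,A,R}
W: hit
R: hit
W: hit
A: hit
R: hit
A: hit
E: fault, evict W, frames {A,R,E}
A: hit
U: fault, evict E, frames {A,R,U}
A: hit
U: hit
A: hit
W: fault, evict U, frames {A,R,W}
Hits: 10.

10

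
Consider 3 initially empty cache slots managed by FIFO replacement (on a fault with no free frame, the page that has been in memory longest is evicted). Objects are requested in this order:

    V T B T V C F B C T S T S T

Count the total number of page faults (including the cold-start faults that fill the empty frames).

V: miss, frames [V]
T: miss, frames [V, T]
B: miss, frames [V, T, B]
T: hit
V: hit
C: miss, evict V, frames [T, B, C]
F: miss, evict T, frames [B, C, F]
B: hit
C: hit
T: miss, evict B, frames [C, F, T]
S: miss, evict C, frames [F, T, S]
T: hit
S: hit
T: hit
Page faults: 7.

7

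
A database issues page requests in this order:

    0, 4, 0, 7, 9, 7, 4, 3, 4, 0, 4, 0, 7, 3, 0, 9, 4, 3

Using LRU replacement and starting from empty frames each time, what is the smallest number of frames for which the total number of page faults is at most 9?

f=1: 18 faults
f=2: 13 faults
f=3: 12 faults
f=4: 8 faults
f=5: 5 faults
Smallest f with faults ≤ 9 is 4.

4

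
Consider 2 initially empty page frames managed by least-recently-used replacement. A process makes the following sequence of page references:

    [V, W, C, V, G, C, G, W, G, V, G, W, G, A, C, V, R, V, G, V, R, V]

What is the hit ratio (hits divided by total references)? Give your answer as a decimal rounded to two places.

V -> fault, frames [V]
W -> fault, frames [V, W]
C -> fault, evict V, frames [W, C]
V -> fault, evict W, frames [C, V]
G -> fault, evict C, frames [V, G]
C -> fault, evict V, frames [G, C]
G -> hit
W -> fault, evict C, frames [G, W]
G -> hit
V -> fault, evict W, frames [G, V]
G -> hit
W -> fault, evict V, frames [G, W]
G -> hit
A -> fault, evict W, frames [G, A]
C -> fault, evict G, frames [A, C]
V -> fault, evict A, frames [C, V]
R -> fault, evict C, frames [V, R]
V -> hit
G -> fault, evict R, frames [V, G]
V -> hit
R -> fault, evict G, frames [V, R]
V -> hit
Hits: 7 of 22 references → 7/22 = 0.3182.

0.32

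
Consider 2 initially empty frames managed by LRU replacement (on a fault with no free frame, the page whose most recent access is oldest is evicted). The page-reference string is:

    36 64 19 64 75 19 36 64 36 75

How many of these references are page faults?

36 -> fault, frames [36]
64 -> fault, frames [36, 64]
19 -> fault, evict 36, frames [64, 19]
64 -> hit
75 -> fault, evict 19, frames [64, 75]
19 -> fault, evict 64, frames [75, 19]
36 -> fault, evict 75, frames [19, 36]
64 -> fault, evict 19, frames [36, 64]
36 -> hit
75 -> fault, evict 64, frames [36, 75]
Page faults: 8.

8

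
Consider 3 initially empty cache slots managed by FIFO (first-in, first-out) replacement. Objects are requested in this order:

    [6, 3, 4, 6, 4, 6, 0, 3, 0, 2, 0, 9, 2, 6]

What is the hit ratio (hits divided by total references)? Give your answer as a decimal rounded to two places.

6: miss, frames (6)
3: miss, frames (6 3)
4: miss, frames (6 3 4)
6: hit
4: hit
6: hit
0: miss, evict 6, frames (3 4 0)
3: hit
0: hit
2: miss, evict 3, frames (4 0 2)
0: hit
9: miss, evict 4, frames (0 2 9)
2: hit
6: miss, evict 0, frames (2 9 6)
Hits: 7 of 14 references → 7/14 = 0.5000.

0.50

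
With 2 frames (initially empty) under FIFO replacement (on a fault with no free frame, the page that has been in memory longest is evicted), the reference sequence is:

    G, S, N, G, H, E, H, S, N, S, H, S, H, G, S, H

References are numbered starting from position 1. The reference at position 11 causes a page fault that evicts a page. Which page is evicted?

pos 1: G → fault, frames {G}
pos 2: S → fault, frames {G,S}
pos 3: N → fault, evict G, frames {S,N}
pos 4: G → fault, evict S, frames {N,G}
pos 5: H → fault, evict N, frames {G,H}
pos 6: E → fault, evict G, frames {H,E}
pos 7: H → hit
pos 8: S → fault, evict H, frames {E,S}
pos 9: N → fault, evict E, frames {S,N}
pos 10: S → hit
pos 11: H → fault, evict S, frames {N,H}
At position 11, page S is evicted.

S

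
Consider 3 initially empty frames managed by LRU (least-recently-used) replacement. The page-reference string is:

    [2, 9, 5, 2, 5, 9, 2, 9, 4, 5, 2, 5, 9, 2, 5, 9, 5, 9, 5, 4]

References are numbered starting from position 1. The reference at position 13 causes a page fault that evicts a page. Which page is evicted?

4

pos 1: 2 -> miss, frames (2)
pos 2: 9 -> miss, frames (2 9)
pos 3: 5 -> miss, frames (2 9 5)
pos 4: 2 -> hit
pos 5: 5 -> hit
pos 6: 9 -> hit
pos 7: 2 -> hit
pos 8: 9 -> hit
pos 9: 4 -> miss, evict 5, frames (2 9 4)
pos 10: 5 -> miss, evict 2, frames (9 4 5)
pos 11: 2 -> miss, evict 9, frames (4 5 2)
pos 12: 5 -> hit
pos 13: 9 -> miss, evict 4, frames (2 5 9)
At position 13, page 4 is evicted.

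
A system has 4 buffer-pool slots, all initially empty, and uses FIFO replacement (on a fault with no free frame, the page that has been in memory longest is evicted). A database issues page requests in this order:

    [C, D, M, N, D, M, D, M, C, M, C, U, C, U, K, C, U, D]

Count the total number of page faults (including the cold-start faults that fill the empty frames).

C: miss, frames [C]
D: miss, frames [C, D]
M: miss, frames [C, D, M]
N: miss, frames [C, D, M, N]
D: hit
M: hit
D: hit
M: hit
C: hit
M: hit
C: hit
U: miss, evict C, frames [D, M, N, U]
C: miss, evict D, frames [M, N, U, C]
U: hit
K: miss, evict M, frames [N, U, C, K]
C: hit
U: hit
D: miss, evict N, frames [U, C, K, D]
Page faults: 8.

8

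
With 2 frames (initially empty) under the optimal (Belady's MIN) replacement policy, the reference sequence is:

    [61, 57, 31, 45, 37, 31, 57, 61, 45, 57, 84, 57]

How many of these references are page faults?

61 → miss, frames (61)
57 → miss, frames (61 57)
31 → miss, evict 61, frames (57 31)
45 → miss, evict 57, frames (31 45)
37 → miss, evict 45, frames (31 37)
31 → hit
57 → miss, evict 37, frames (31 57)
61 → miss, evict 31, frames (57 61)
45 → miss, evict 61, frames (57 45)
57 → hit
84 → miss, evict 45, frames (57 84)
57 → hit
Page faults: 9.

9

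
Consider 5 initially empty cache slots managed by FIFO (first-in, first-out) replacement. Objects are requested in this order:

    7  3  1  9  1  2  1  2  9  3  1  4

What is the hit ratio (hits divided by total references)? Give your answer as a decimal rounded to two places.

0.50

7 → fault, frames {7}
3 → fault, frames {7,3}
1 → fault, frames {7,3,1}
9 → fault, frames {7,3,1,9}
1 → hit
2 → fault, frames {7,3,1,9,2}
1 → hit
2 → hit
9 → hit
3 → hit
1 → hit
4 → fault, evict 7, frames {3,1,9,2,4}
Hits: 6 of 12 references → 6/12 = 0.5000.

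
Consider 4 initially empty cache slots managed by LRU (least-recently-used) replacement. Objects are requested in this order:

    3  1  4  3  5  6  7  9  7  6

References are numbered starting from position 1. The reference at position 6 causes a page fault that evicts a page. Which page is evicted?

1

pos 1: 3 -> fault, frames (3)
pos 2: 1 -> fault, frames (3 1)
pos 3: 4 -> fault, frames (3 1 4)
pos 4: 3 -> hit
pos 5: 5 -> fault, frames (1 4 3 5)
pos 6: 6 -> fault, evict 1, frames (4 3 5 6)
At position 6, page 1 is evicted.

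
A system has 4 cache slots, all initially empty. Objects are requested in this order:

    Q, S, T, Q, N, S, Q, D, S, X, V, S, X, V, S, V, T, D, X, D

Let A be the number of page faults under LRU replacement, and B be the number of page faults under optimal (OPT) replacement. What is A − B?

2

Under LRU: F F F . F . . F . F F . . . . . F F F . → 10 faults.
Under OPT: F F F . F . . F . F F . . . . . . F . . → 8 faults.
A − B = 10 − 8 = 2.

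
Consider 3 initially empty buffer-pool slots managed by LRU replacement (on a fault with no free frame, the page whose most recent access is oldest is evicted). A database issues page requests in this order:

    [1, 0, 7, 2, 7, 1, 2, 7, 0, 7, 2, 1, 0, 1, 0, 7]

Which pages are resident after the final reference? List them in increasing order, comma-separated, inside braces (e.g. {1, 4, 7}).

1 -> fault, frames {1}
0 -> fault, frames {1,0}
7 -> fault, frames {1,0,7}
2 -> fault, evict 1, frames {0,7,2}
7 -> hit
1 -> fault, evict 0, frames {2,7,1}
2 -> hit
7 -> hit
0 -> fault, evict 1, frames {2,7,0}
7 -> hit
2 -> hit
1 -> fault, evict 0, frames {7,2,1}
0 -> fault, evict 7, frames {2,1,0}
1 -> hit
0 -> hit
7 -> fault, evict 2, frames {1,0,7}

{0, 1, 7}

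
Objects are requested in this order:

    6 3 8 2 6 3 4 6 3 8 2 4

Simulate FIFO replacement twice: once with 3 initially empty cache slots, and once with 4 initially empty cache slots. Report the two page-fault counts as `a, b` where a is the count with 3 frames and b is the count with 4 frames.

9, 10

3 frames: F F F F F F F . . F F . → 9 faults.
4 frames: F F F F . . F F F F F F → 10 faults.
10 > 9: adding a frame increased faults — Belady's anomaly.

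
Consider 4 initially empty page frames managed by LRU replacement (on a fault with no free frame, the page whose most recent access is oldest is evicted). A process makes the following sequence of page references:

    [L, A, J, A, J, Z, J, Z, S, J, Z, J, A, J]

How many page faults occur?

5

L → fault, frames {L}
A → fault, frames {L,A}
J → fault, frames {L,A,J}
A → hit
J → hit
Z → fault, frames {L,A,J,Z}
J → hit
Z → hit
S → fault, evict L, frames {A,J,Z,S}
J → hit
Z → hit
J → hit
A → hit
J → hit
Page faults: 5.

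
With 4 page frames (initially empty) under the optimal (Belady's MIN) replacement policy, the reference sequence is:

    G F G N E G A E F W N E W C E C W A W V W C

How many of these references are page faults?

8

G -> fault, frames (G)
F -> fault, frames (G F)
G -> hit
N -> fault, frames (G F N)
E -> fault, frames (G F N E)
G -> hit
A -> fault, evict G, frames (F N E A)
E -> hit
F -> hit
W -> fault, evict F, frames (N E A W)
N -> hit
E -> hit
W -> hit
C -> fault, evict N, frames (E A W C)
E -> hit
C -> hit
W -> hit
A -> hit
W -> hit
V -> fault, evict A, frames (E W C V)
W -> hit
C -> hit
Page faults: 8.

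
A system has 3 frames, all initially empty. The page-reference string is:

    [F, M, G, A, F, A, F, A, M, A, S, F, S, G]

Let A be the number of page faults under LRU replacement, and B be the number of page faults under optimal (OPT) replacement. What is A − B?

Under LRU: F F F F F . . . F . F F . F → 9 faults.
Under OPT: F F F F . . . . . . F . . F → 6 faults.
A − B = 9 − 6 = 3.

3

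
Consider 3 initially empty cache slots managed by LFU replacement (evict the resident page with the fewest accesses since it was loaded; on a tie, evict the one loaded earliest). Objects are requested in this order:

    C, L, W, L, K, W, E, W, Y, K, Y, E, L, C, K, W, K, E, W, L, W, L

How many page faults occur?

C -> miss, frames {C}
L -> miss, frames {C,L}
W -> miss, frames {C,L,W}
L -> hit
K -> miss, evict C, frames {L,W,K}
W -> hit
E -> miss, evict K, frames {L,W,E}
W -> hit
Y -> miss, evict E, frames {L,W,Y}
K -> miss, evict Y, frames {L,W,K}
Y -> miss, evict K, frames {L,W,Y}
E -> miss, evict Y, frames {L,W,E}
L -> hit
C -> miss, evict E, frames {L,W,C}
K -> miss, evict C, frames {L,W,K}
W -> hit
K -> hit
E -> miss, evict K, frames {L,W,E}
W -> hit
L -> hit
W -> hit
L -> hit
Page faults: 12.

12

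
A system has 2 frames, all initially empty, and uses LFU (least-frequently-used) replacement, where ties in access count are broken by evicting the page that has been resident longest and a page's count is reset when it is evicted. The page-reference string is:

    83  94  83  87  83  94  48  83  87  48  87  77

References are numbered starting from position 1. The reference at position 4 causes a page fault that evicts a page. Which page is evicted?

pos 1: 83 -> miss, frames [83]
pos 2: 94 -> miss, frames [83, 94]
pos 3: 83 -> hit
pos 4: 87 -> miss, evict 94, frames [83, 87]
At position 4, page 94 is evicted.

94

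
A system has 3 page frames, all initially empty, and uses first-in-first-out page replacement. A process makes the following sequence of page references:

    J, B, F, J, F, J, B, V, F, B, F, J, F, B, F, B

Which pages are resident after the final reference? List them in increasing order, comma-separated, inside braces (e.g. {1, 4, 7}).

J → fault, frames {J}
B → fault, frames {J,B}
F → fault, frames {J,B,F}
J → hit
F → hit
J → hit
B → hit
V → fault, evict J, frames {B,F,V}
F → hit
B → hit
F → hit
J → fault, evict B, frames {F,V,J}
F → hit
B → fault, evict F, frames {V,J,B}
F → fault, evict V, frames {J,B,F}
B → hit

{B, F, J}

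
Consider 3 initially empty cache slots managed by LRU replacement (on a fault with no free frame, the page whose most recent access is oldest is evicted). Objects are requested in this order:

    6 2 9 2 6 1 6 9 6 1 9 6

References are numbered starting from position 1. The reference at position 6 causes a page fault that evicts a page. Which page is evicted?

pos 1: 6: miss, frames (6)
pos 2: 2: miss, frames (6 2)
pos 3: 9: miss, frames (6 2 9)
pos 4: 2: hit
pos 5: 6: hit
pos 6: 1: miss, evict 9, frames (2 6 1)
At position 6, page 9 is evicted.

9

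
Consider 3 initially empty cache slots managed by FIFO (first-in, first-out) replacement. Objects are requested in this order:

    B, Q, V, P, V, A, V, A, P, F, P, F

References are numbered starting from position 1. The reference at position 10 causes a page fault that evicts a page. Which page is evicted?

V

pos 1: B -> fault, frames [B]
pos 2: Q -> fault, frames [B, Q]
pos 3: V -> fault, frames [B, Q, V]
pos 4: P -> fault, evict B, frames [Q, V, P]
pos 5: V -> hit
pos 6: A -> fault, evict Q, frames [V, P, A]
pos 7: V -> hit
pos 8: A -> hit
pos 9: P -> hit
pos 10: F -> fault, evict V, frames [P, A, F]
At position 10, page V is evicted.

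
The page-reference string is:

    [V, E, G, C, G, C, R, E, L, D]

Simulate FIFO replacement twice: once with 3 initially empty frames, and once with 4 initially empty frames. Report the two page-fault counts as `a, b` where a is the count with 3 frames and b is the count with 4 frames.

3 frames: F F F F . . F F F F → 8 faults.
4 frames: F F F F . . F . F F → 7 faults.
7 < 8: adding a frame reduced faults, as is typical.

8, 7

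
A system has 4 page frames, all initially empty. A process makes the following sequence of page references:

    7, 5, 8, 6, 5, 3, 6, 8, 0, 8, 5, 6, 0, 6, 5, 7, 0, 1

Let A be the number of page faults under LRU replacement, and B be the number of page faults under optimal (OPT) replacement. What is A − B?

Under LRU: F F F F . F . . F . F . . . . F . F → 9 faults.
Under OPT: F F F F . F . . F . . . . . . F . F → 8 faults.
A − B = 9 − 8 = 1.

1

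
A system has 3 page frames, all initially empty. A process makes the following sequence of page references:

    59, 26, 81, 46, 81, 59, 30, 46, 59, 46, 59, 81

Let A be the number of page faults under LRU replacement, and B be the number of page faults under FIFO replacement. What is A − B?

1

Under LRU: F F F F . F F F . . . F → 8 faults.
Under FIFO: F F F F . F F . . . . F → 7 faults.
A − B = 8 − 7 = 1.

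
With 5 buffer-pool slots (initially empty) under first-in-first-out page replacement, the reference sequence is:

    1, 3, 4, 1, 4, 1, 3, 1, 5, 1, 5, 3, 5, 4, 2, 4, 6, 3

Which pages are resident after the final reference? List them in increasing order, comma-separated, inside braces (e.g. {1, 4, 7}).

{2, 3, 4, 5, 6}

1: fault, frames [1]
3: fault, frames [1, 3]
4: fault, frames [1, 3, 4]
1: hit
4: hit
1: hit
3: hit
1: hit
5: fault, frames [1, 3, 4, 5]
1: hit
5: hit
3: hit
5: hit
4: hit
2: fault, frames [1, 3, 4, 5, 2]
4: hit
6: fault, evict 1, frames [3, 4, 5, 2, 6]
3: hit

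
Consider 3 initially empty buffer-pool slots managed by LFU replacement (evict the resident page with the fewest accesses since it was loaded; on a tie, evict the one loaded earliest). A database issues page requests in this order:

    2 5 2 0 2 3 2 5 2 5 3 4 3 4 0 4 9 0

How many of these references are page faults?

12

2 → fault, frames [2]
5 → fault, frames [2, 5]
2 → hit
0 → fault, frames [2, 5, 0]
2 → hit
3 → fault, evict 5, frames [2, 0, 3]
2 → hit
5 → fault, evict 0, frames [2, 3, 5]
2 → hit
5 → hit
3 → hit
4 → fault, evict 3, frames [2, 5, 4]
3 → fault, evict 4, frames [2, 5, 3]
4 → fault, evict 3, frames [2, 5, 4]
0 → fault, evict 4, frames [2, 5, 0]
4 → fault, evict 0, frames [2, 5, 4]
9 → fault, evict 4, frames [2, 5, 9]
0 → fault, evict 9, frames [2, 5, 0]
Page faults: 12.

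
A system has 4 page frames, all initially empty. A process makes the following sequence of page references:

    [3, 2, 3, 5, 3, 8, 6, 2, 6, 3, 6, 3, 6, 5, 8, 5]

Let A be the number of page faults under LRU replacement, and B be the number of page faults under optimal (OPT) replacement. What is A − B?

2

Under LRU: F F . F . F F F . . . . . F F . → 8 faults.
Under OPT: F F . F . F F . . . . . . . F . → 6 faults.
A − B = 8 − 6 = 2.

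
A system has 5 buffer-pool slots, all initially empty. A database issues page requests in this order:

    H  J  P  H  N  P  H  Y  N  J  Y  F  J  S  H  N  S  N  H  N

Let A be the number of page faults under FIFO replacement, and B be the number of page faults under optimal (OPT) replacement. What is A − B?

1

Under FIFO: F F F . F . . F . . . F . F F . . . . . → 8 faults.
Under OPT: F F F . F . . F . . . F . F . . . . . . → 7 faults.
A − B = 8 − 7 = 1.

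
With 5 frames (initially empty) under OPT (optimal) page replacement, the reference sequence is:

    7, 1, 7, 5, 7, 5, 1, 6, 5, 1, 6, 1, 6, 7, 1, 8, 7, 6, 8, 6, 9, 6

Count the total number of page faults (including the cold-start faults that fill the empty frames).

6

7 -> fault, frames [7]
1 -> fault, frames [7, 1]
7 -> hit
5 -> fault, frames [7, 1, 5]
7 -> hit
5 -> hit
1 -> hit
6 -> fault, frames [7, 1, 5, 6]
5 -> hit
1 -> hit
6 -> hit
1 -> hit
6 -> hit
7 -> hit
1 -> hit
8 -> fault, frames [7, 1, 5, 6, 8]
7 -> hit
6 -> hit
8 -> hit
6 -> hit
9 -> fault, evict 8, frames [7, 1, 5, 6, 9]
6 -> hit
Page faults: 6.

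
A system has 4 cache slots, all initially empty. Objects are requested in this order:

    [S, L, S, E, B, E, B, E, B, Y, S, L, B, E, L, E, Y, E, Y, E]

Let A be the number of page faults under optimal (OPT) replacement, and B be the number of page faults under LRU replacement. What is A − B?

Under OPT: F F . F F . . . . F . . . F . . . . . . → 6 faults.
Under LRU: F F . F F . . . . F . F . F . . F . . . → 8 faults.
A − B = 6 − 8 = -2.

-2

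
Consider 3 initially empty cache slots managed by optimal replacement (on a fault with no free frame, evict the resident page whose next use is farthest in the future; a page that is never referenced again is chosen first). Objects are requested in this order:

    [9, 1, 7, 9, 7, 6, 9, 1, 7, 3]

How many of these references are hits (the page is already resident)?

9 -> miss, frames (9)
1 -> miss, frames (9 1)
7 -> miss, frames (9 1 7)
9 -> hit
7 -> hit
6 -> miss, evict 7, frames (9 1 6)
9 -> hit
1 -> hit
7 -> miss, evict 6, frames (9 1 7)
3 -> miss, evict 7, frames (9 1 3)
Hits: 4.

4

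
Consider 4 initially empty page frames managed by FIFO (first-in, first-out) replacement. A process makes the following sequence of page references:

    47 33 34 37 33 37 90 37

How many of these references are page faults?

5

47 -> fault, frames (47)
33 -> fault, frames (47 33)
34 -> fault, frames (47 33 34)
37 -> fault, frames (47 33 34 37)
33 -> hit
37 -> hit
90 -> fault, evict 47, frames (33 34 37 90)
37 -> hit
Page faults: 5.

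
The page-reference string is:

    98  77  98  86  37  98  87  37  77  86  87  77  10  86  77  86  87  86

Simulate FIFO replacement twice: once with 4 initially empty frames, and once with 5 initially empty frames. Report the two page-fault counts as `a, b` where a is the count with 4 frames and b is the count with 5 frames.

4 frames: F F . F F . F . . . . . F . F F . . → 8 faults.
5 frames: F F . F F . F . . . . . F . . . . . → 6 faults.
6 < 8: adding a frame reduced faults, as is typical.

8, 6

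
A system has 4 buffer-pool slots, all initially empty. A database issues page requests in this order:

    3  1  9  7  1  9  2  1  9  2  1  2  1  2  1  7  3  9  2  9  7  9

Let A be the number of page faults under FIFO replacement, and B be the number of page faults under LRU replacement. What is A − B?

-2

Under FIFO: F F F F . . F . . . . . . . . . F . . . . . → 6 faults.
Under LRU: F F F F . . F . . . . . . . . . F F F . . . → 8 faults.
A − B = 6 − 8 = -2.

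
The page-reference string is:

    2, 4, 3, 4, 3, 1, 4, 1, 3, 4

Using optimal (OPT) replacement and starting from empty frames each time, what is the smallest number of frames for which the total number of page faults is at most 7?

f=1: 10 faults
f=2: 5 faults
f=3: 4 faults
f=4: 4 faults
Smallest f with faults ≤ 7 is 2.

2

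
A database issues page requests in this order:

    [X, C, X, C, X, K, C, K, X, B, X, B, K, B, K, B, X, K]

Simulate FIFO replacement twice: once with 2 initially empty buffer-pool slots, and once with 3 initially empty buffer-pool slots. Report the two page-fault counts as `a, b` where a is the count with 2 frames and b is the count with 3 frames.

7, 5

2 frames: F F . . . F . . F F . . F . . . F . → 7 faults.
3 frames: F F . . . F . . . F F . . . . . . . → 5 faults.
5 < 7: adding a frame reduced faults, as is typical.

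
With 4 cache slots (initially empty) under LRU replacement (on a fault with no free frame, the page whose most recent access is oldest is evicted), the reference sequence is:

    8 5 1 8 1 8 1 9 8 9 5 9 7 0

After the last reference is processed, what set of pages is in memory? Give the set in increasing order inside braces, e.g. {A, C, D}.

{0, 5, 7, 9}

8 → miss, frames (8)
5 → miss, frames (8 5)
1 → miss, frames (8 5 1)
8 → hit
1 → hit
8 → hit
1 → hit
9 → miss, frames (5 8 1 9)
8 → hit
9 → hit
5 → hit
9 → hit
7 → miss, evict 1, frames (8 5 9 7)
0 → miss, evict 8, frames (5 9 7 0)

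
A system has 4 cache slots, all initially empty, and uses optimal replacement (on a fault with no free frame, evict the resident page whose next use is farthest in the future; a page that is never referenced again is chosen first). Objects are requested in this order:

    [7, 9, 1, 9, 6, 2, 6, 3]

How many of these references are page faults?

7 → fault, frames [7]
9 → fault, frames [7, 9]
1 → fault, frames [7, 9, 1]
9 → hit
6 → fault, frames [7, 9, 1, 6]
2 → fault, evict 1, frames [7, 9, 6, 2]
6 → hit
3 → fault, evict 2, frames [7, 9, 6, 3]
Page faults: 6.

6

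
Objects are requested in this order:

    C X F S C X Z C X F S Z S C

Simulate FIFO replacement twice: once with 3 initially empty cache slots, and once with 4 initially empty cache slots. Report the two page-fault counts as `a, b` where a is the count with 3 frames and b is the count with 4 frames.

3 frames: F F F F F F F . . F F . . F → 10 faults.
4 frames: F F F F . . F F F F F F . F → 11 faults.
11 > 10: adding a frame increased faults — Belady's anomaly.

10, 11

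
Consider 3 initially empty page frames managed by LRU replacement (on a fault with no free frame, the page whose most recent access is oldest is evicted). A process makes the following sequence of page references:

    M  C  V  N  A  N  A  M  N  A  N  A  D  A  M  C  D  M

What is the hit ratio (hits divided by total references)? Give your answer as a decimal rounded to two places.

M -> fault, frames {M}
C -> fault, frames {M,C}
V -> fault, frames {M,C,V}
N -> fault, evict M, frames {C,V,N}
A -> fault, evict C, frames {V,N,A}
N -> hit
A -> hit
M -> fault, evict V, frames {N,A,M}
N -> hit
A -> hit
N -> hit
A -> hit
D -> fault, evict M, frames {N,A,D}
A -> hit
M -> fault, evict N, frames {D,A,M}
C -> fault, evict D, frames {A,M,C}
D -> fault, evict A, frames {M,C,D}
M -> hit
Hits: 8 of 18 references → 8/18 = 0.4444.

0.44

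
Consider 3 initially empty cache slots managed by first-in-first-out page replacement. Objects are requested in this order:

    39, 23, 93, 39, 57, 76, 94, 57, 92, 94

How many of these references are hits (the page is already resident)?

39: fault, frames {39}
23: fault, frames {39,23}
93: fault, frames {39,23,93}
39: hit
57: fault, evict 39, frames {23,93,57}
76: fault, evict 23, frames {93,57,76}
94: fault, evict 93, frames {57,76,94}
57: hit
92: fault, evict 57, frames {76,94,92}
94: hit
Hits: 3.

3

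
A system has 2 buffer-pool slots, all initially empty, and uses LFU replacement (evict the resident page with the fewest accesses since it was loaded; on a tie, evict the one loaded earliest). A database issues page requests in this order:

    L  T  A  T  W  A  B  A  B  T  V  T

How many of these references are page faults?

L: fault, frames [L]
T: fault, frames [L, T]
A: fault, evict L, frames [T, A]
T: hit
W: fault, evict A, frames [T, W]
A: fault, evict W, frames [T, A]
B: fault, evict A, frames [T, B]
A: fault, evict B, frames [T, A]
B: fault, evict A, frames [T, B]
T: hit
V: fault, evict B, frames [T, V]
T: hit
Page faults: 9.

9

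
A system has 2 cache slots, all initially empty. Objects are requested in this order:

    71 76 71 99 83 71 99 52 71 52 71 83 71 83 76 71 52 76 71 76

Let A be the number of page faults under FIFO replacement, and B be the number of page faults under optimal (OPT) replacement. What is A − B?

Under FIFO: F F . F F F F F F . . F . . F F F F F . → 14 faults.
Under OPT: F F . F F . F F . . . F . . F . F . F . → 10 faults.
A − B = 14 − 10 = 4.

4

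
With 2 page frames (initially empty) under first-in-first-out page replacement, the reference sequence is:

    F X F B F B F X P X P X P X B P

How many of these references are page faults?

F: miss, frames (F)
X: miss, frames (F X)
F: hit
B: miss, evict F, frames (X B)
F: miss, evict X, frames (B F)
B: hit
F: hit
X: miss, evict B, frames (F X)
P: miss, evict F, frames (X P)
X: hit
P: hit
X: hit
P: hit
X: hit
B: miss, evict X, frames (P B)
P: hit
Page faults: 7.

7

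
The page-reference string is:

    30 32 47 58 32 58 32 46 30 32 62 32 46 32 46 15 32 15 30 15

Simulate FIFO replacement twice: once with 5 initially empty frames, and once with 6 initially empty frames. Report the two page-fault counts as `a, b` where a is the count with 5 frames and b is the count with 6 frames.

9, 8

5 frames: F F F F . . . F . . F . . . . F F . F . → 9 faults.
6 frames: F F F F . . . F . . F . . . . F . . F . → 8 faults.
8 < 9: adding a frame reduced faults, as is typical.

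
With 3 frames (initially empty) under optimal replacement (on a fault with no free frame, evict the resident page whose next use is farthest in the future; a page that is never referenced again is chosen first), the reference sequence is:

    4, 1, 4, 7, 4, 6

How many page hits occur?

4: fault, frames [4]
1: fault, frames [4, 1]
4: hit
7: fault, frames [4, 1, 7]
4: hit
6: fault, evict 7, frames [4, 1, 6]
Hits: 2.

2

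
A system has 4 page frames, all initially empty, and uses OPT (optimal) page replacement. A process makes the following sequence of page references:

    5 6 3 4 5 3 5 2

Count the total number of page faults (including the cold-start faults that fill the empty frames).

5

5: miss, frames [5]
6: miss, frames [5, 6]
3: miss, frames [5, 6, 3]
4: miss, frames [5, 6, 3, 4]
5: hit
3: hit
5: hit
2: miss, evict 4, frames [5, 6, 3, 2]
Page faults: 5.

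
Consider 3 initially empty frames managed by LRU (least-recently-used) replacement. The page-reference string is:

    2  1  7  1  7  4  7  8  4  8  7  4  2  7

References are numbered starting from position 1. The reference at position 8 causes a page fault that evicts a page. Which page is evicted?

1

pos 1: 2: miss, frames [2]
pos 2: 1: miss, frames [2, 1]
pos 3: 7: miss, frames [2, 1, 7]
pos 4: 1: hit
pos 5: 7: hit
pos 6: 4: miss, evict 2, frames [1, 7, 4]
pos 7: 7: hit
pos 8: 8: miss, evict 1, frames [4, 7, 8]
At position 8, page 1 is evicted.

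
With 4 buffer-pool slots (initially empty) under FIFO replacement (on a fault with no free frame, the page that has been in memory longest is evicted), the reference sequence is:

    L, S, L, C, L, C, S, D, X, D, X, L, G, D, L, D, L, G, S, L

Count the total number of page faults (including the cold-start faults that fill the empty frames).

L: miss, frames [L]
S: miss, frames [L, S]
L: hit
C: miss, frames [L, S, C]
L: hit
C: hit
S: hit
D: miss, frames [L, S, C, D]
X: miss, evict L, frames [S, C, D, X]
D: hit
X: hit
L: miss, evict S, frames [C, D, X, L]
G: miss, evict C, frames [D, X, L, G]
D: hit
L: hit
D: hit
L: hit
G: hit
S: miss, evict D, frames [X, L, G, S]
L: hit
Page faults: 8.

8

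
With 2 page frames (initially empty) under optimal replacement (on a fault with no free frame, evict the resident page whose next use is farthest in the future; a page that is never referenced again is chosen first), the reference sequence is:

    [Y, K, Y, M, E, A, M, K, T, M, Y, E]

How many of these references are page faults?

9

Y: fault, frames (Y)
K: fault, frames (Y K)
Y: hit
M: fault, evict Y, frames (K M)
E: fault, evict K, frames (M E)
A: fault, evict E, frames (M A)
M: hit
K: fault, evict A, frames (M K)
T: fault, evict K, frames (M T)
M: hit
Y: fault, evict T, frames (M Y)
E: fault, evict Y, frames (M E)
Page faults: 9.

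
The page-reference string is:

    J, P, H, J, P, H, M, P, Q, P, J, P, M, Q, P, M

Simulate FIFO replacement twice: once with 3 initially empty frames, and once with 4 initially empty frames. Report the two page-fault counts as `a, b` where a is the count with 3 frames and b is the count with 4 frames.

10, 7

3 frames: F F F . . . F . F F F . F F F . → 10 faults.
4 frames: F F F . . . F . F . F F . . . . → 7 faults.
7 < 10: adding a frame reduced faults, as is typical.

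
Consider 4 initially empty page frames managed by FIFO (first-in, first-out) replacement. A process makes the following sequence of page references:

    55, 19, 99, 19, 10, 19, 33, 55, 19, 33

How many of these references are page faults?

7

55 -> fault, frames [55]
19 -> fault, frames [55, 19]
99 -> fault, frames [55, 19, 99]
19 -> hit
10 -> fault, frames [55, 19, 99, 10]
19 -> hit
33 -> fault, evict 55, frames [19, 99, 10, 33]
55 -> fault, evict 19, frames [99, 10, 33, 55]
19 -> fault, evict 99, frames [10, 33, 55, 19]
33 -> hit
Page faults: 7.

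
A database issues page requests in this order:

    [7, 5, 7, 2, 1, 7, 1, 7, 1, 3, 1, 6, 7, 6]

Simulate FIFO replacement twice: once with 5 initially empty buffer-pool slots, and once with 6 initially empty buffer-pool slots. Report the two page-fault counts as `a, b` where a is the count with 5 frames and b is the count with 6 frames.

7, 6

5 frames: F F . F F . . . . F . F F . → 7 faults.
6 frames: F F . F F . . . . F . F . . → 6 faults.
6 < 7: adding a frame reduced faults, as is typical.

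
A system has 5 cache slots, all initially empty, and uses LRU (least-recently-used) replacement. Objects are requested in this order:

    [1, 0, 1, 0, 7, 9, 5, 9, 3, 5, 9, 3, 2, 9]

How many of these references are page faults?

7

1 -> fault, frames (1)
0 -> fault, frames (1 0)
1 -> hit
0 -> hit
7 -> fault, frames (1 0 7)
9 -> fault, frames (1 0 7 9)
5 -> fault, frames (1 0 7 9 5)
9 -> hit
3 -> fault, evict 1, frames (0 7 5 9 3)
5 -> hit
9 -> hit
3 -> hit
2 -> fault, evict 0, frames (7 5 9 3 2)
9 -> hit
Page faults: 7.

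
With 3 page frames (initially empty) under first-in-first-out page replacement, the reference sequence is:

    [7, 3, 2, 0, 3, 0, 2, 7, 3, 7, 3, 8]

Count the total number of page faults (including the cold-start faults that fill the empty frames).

7: miss, frames (7)
3: miss, frames (7 3)
2: miss, frames (7 3 2)
0: miss, evict 7, frames (3 2 0)
3: hit
0: hit
2: hit
7: miss, evict 3, frames (2 0 7)
3: miss, evict 2, frames (0 7 3)
7: hit
3: hit
8: miss, evict 0, frames (7 3 8)
Page faults: 7.

7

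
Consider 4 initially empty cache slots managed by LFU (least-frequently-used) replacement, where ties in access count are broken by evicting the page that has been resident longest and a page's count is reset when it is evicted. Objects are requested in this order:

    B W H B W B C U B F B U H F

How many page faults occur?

8

B -> miss, frames [B]
W -> miss, frames [B, W]
H -> miss, frames [B, W, H]
B -> hit
W -> hit
B -> hit
C -> miss, frames [B, W, H, C]
U -> miss, evict H, frames [B, W, C, U]
B -> hit
F -> miss, evict C, frames [B, W, U, F]
B -> hit
U -> hit
H -> miss, evict F, frames [B, W, U, H]
F -> miss, evict H, frames [B, W, U, F]
Page faults: 8.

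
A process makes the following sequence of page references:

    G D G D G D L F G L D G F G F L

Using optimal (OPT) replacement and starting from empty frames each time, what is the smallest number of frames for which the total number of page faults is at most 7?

3

f=1: 16 faults
f=2: 8 faults
f=3: 6 faults
f=4: 4 faults
Smallest f with faults ≤ 7 is 3.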